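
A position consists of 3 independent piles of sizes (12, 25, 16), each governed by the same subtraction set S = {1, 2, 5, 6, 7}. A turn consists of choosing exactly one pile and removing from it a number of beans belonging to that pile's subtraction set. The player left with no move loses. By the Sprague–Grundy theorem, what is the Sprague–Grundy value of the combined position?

3

All piles use S = {1, 2, 5, 6, 7}:
n :  0  1  2  3  4  5  6  7  8  9 10 11 12 13 14 15 16 17 18 19 20 21 22 23 24 25
G :  0  1  2  0  1  2  3  4  5  3  4  0  1  2  0  1  2  3  4  5  3  4  0  1  2  0
Pile A: G(12) = 1.
Pile B: G(25) = 0.
Pile C: G(16) = 2.
Combined Grundy value = 1 ⊕ 0 ⊕ 2 = 3.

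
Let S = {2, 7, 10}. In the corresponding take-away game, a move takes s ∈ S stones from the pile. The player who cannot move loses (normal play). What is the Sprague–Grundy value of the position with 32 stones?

n :  0  1  2  3  4  5  6  7  8  9 10 11 12 13 14 15 16 17 18 19 20 21 22 23 24 25 26 27 28 29 30 31 32
G :  0  0  1  1  0  0  1  1  2  0  3  1  2  0  3  1  2  0  0  1  1  0  0  1  1  2  0  3  1  2  0  3  1

1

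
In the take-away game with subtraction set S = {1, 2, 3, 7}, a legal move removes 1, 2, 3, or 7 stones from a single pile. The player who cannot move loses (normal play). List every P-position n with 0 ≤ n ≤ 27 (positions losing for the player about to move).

n :  0  1  2  3  4  5  6  7  8  9 10 11 12 13 14 15 16 17 18 19 20 21 22 23 24 25 26 27
G :  0  1  2  3  0  1  2  3  0  1  2  3  0  1  2  3  0  1  2  3  0  1  2  3  0  1  2  3
P-positions are exactly the n with G(n) = 0.

0, 4, 8, 12, 16, 20, 24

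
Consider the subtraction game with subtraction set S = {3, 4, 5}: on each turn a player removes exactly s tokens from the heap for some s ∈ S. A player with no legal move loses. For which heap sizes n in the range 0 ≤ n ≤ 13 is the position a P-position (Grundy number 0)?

0, 1, 2, 8, 9, 10

G(0) = 0
G(1) = mex{} = 0
G(2) = mex{} = 0
G(3) = mex{0} = 1
G(4) = mex{0,0} = 1
G(5) = mex{0,0,0} = 1
G(6) = mex{1,0,0} = 2
G(7) = mex{1,1,0} = 2
G(8) = mex{1,1,1} = 0
G(9) = mex{2,1,1} = 0
G(10) = mex{2,2,1} = 0
G(11) = mex{0,2,2} = 1
G(12) = mex{0,0,2} = 1
G(13) = mex{0,0,0} = 1
P-positions are exactly the n with G(n) = 0.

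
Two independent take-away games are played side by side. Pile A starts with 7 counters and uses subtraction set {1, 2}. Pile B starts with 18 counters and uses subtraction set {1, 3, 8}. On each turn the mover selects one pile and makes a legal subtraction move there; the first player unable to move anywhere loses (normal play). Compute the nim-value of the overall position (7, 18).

Pile A, S = {1, 2}:
G(0) = 0
G(1) = mex{0} = 1
G(2) = mex{1,0} = 2
G(3) = mex{2,1} = 0
G(4) = mex{0,2} = 1
G(5) = mex{1,0} = 2
G(6) = mex{2,1} = 0
G(7) = mex{0,2} = 1
G_A(7) = 1.
Pile B, S = {1, 3, 8}:
G(0) = 0
G(1) = mex{0} = 1
G(2) = mex{1} = 0
G(3) = mex{0,0} = 1
G(4) = mex{1,1} = 0
G(5) = mex{0,0} = 1
G(6) = mex{1,1} = 0
G(7) = mex{0,0} = 1
G(8) = mex{1,1,0} = 2
G(9) = mex{2,0,1} = 3
G(10) = mex{3,1,0} = 2
G(11) = mex{2,2,1} = 0
G(12) = mex{0,3,0} = 1
G(13) = mex{1,2,1} = 0
G(14) = mex{0,0,0} = 1
G(15) = mex{1,1,1} = 0
G(16) = mex{0,0,2} = 1
G(17) = mex{1,1,3} = 0
G(18) = mex{0,0,2} = 1
G_B(18) = 1.
Combined Grundy value = 1 ⊕ 1 = 0.

0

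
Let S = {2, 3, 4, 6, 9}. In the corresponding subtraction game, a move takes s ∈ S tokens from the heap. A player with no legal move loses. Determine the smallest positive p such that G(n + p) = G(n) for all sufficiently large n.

5

n :  0  1  2  3  4  5  6  7  8  9 10 11 12 13 14 15 16 17 18 19 20 21 22 23 24 25 26 27
G :  0  0  1  1  2  2  3  3  0  4  1  5  2  0  3  1  4  2  0  3  1  4  2  0  3  1  4  2
From n = 12 onward G(n+5) = G(n); since this holds over max(S) = 9 consecutive positions the period is 5 (pre-period 12).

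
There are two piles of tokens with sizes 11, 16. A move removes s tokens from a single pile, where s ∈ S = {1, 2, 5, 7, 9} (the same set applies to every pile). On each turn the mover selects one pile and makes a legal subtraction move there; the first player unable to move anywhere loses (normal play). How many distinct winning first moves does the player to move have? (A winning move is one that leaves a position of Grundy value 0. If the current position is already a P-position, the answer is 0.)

All piles use S = {1, 2, 5, 7, 9}:
n :  0  1  2  3  4  5  6  7  8  9 10 11 12 13 14 15 16
G :  0  1  2  0  1  2  0  1  2  3  4  5  3  4  0  1  2
Pile A: G(11) = 5.
Pile B: G(16) = 2.
Combined Grundy value = 5 ⊕ 2 = 7.
A winning move leaves total XOR = 0, i.e. changes one component's Grundy value g to g ⊕ X where X is the current total.
Pile A: need g' = 5⊕7 = 2. Options: 11−1→G=4, 11−2→G=3, 11−5→G=0, 11−7→G=1, 11−9→G=2. Hits: 1.
Pile B: need g' = 2⊕7 = 5. Options: 16−1→G=1, 16−2→G=0, 16−5→G=5, 16−7→G=3, 16−9→G=1. Hits: 1.

2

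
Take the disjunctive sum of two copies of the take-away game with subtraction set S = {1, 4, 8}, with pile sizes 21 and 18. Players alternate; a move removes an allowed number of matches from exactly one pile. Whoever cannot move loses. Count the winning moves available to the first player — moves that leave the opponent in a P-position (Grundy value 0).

2

All piles use S = {1, 4, 8}:
n :  0  1  2  3  4  5  6  7  8  9 10 11 12 13 14 15 16 17 18 19 20 21
G :  0  1  0  1  2  0  1  0  1  2  3  2  0  1  0  1  2  0  1  0  1  2
Pile A: G(21) = 2.
Pile B: G(18) = 1.
Combined Grundy value = 2 ⊕ 1 = 3.
A winning move leaves total XOR = 0, i.e. changes one component's Grundy value g to g ⊕ X where X is the current total.
Pile A: need g' = 2⊕3 = 1. Options: 21−1→G=1, 21−4→G=0, 21−8→G=1. Hits: 2.
Pile B: need g' = 1⊕3 = 2. Options: 18−1→G=0, 18−4→G=0, 18−8→G=3. Hits: 0.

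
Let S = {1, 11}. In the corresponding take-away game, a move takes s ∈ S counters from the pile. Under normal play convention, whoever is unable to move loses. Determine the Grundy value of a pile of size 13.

n :  0  1  2  3  4  5  6  7  8  9 10 11 12 13
G :  0  1  0  1  0  1  0  1  0  1  0  1  0  1

1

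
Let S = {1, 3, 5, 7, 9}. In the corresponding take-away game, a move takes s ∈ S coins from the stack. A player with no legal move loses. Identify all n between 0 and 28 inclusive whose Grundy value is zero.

n :  0  1  2  3  4  5  6  7  8  9 10 11 12 13 14 15 16 17 18 19 20 21 22 23 24 25 26 27 28
G :  0  1  0  1  0  1  0  1  0  1  0  1  0  1  0  1  0  1  0  1  0  1  0  1  0  1  0  1  0
P-positions are exactly the n with G(n) = 0.

0, 2, 4, 6, 8, 10, 12, 14, 16, 18, 20, 22, 24, 26, 28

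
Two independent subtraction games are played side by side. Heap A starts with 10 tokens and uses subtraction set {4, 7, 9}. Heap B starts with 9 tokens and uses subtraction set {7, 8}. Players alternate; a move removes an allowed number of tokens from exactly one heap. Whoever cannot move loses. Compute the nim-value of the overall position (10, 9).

3

Heap A, S = {4, 7, 9}:
n :  0  1  2  3  4  5  6  7  8  9 10
G :  0  0  0  0  1  1  1  1  2  2  2
G_A(10) = 2.
Heap B, S = {7, 8}:
n : 0 1 2 3 4 5 6 7 8 9
G : 0 0 0 0 0 0 0 1 1 1
G_B(9) = 1.
Combined Grundy value = 2 ⊕ 1 = 3.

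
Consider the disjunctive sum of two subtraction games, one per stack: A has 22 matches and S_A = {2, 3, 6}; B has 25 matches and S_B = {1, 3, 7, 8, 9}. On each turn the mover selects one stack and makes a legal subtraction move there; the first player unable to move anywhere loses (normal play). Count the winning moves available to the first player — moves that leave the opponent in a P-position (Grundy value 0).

Stack A, S = {2, 3, 6}:
n :  0  1  2  3  4  5  6  7  8  9 10 11 12 13 14 15 16 17 18 19 20 21 22
G :  0  0  1  1  2  0  3  1  2  0  0  1  1  2  0  3  1  2  0  0  1  1  2
G_A(22) = 2.
Stack B, S = {1, 3, 7, 8, 9}:
G(0) = 0
G(1) = mex{0} = 1
G(2) = mex{1} = 0
G(3) = mex{0,0} = 1
G(4) = mex{1,1} = 0
G(5) = mex{0,0} = 1
G(6) = mex{1,1} = 0
G(7) = mex{0,0,0} = 1
G(8) = mex{1,1,1,0} = 2
G(9) = mex{2,0,0,1,0} = 3
G(10) = mex{3,1,1,0,1} = 2
G(11) = mex{2,2,0,1,0} = 3
G(12) = mex{3,3,1,0,1} = 2
G(13) = mex{2,2,0,1,0} = 3
G(14) = mex{3,3,1,0,1} = 2
G(15) = mex{2,2,2,1,0} = 3
G(16) = mex{3,3,3,2,1} = 0
G(17) = mex{0,2,2,3,2} = 1
G(18) = mex{1,3,3,2,3} = 0
G(19) = mex{0,0,2,3,2} = 1
G(20) = mex{1,1,3,2,3} = 0
G(21) = mex{0,0,2,3,2} = 1
G(22) = mex{1,1,3,2,3} = 0
G(23) = mex{0,0,0,3,2} = 1
G(24) = mex{1,1,1,0,3} = 2
G(25) = mex{2,0,0,1,0} = 3
G_B(25) = 3.
Combined Grundy value = 2 ⊕ 3 = 1.
A winning move leaves total XOR = 0, i.e. changes one component's Grundy value g to g ⊕ X where X is the current total.
Stack A: need g' = 2⊕1 = 3. Options: 22−2→G=1, 22−3→G=0, 22−6→G=1. Hits: 0.
Stack B: need g' = 3⊕1 = 2. Options: 25−1→G=2, 25−3→G=0, 25−7→G=0, 25−8→G=1, 25−9→G=0. Hits: 1.

1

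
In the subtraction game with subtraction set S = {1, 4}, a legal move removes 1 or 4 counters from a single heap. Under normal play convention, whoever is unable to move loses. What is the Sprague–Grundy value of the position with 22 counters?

0

G(0) = 0
G(1) = mex{0} = 1
G(2) = mex{1} = 0
G(3) = mex{0} = 1
G(4) = mex{1,0} = 2
G(5) = mex{2,1} = 0
G(6) = mex{0,0} = 1
G(7) = mex{1,1} = 0
G(8) = mex{0,2} = 1
G(9) = mex{1,0} = 2
G(10) = mex{2,1} = 0
G(11) = mex{0,0} = 1
G(12) = mex{1,1} = 0
G(13) = mex{0,2} = 1
G(14) = mex{1,0} = 2
G(15) = mex{2,1} = 0
G(16) = mex{0,0} = 1
G(17) = mex{1,1} = 0
G(18) = mex{0,2} = 1
G(19) = mex{1,0} = 2
G(20) = mex{2,1} = 0
G(21) = mex{0,0} = 1
G(22) = mex{1,1} = 0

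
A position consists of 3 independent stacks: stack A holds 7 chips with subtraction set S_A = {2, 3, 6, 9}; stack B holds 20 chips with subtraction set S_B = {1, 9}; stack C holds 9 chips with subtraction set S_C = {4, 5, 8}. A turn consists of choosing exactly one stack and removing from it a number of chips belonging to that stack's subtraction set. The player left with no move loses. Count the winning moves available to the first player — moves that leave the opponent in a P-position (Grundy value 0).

Stack A, S = {2, 3, 6, 9}:
G(0) = 0
G(1) = mex{} = 0
G(2) = mex{0} = 1
G(3) = mex{0,0} = 1
G(4) = mex{1,0} = 2
G(5) = mex{1,1} = 0
G(6) = mex{2,1,0} = 3
G(7) = mex{0,2,0} = 1
G_A(7) = 1.
Stack B, S = {1, 9}:
n :  0  1  2  3  4  5  6  7  8  9 10 11 12 13 14 15 16 17 18 19 20
G :  0  1  0  1  0  1  0  1  0  1  0  1  0  1  0  1  0  1  0  1  0
G_B(20) = 0.
Stack C, S = {4, 5, 8}:
n : 0 1 2 3 4 5 6 7 8 9
G : 0 0 0 0 1 1 1 1 2 2
G_C(9) = 2.
Combined Grundy value = 1 ⊕ 0 ⊕ 2 = 3.
A winning move leaves total XOR = 0, i.e. changes one component's Grundy value g to g ⊕ X where X is the current total.
Stack A: need g' = 1⊕3 = 2. Options: 7−2→G=0, 7−3→G=2, 7−6→G=0. Hits: 1.
Stack B: need g' = 0⊕3 = 3. Options: 20−1→G=1, 20−9→G=1. Hits: 0.
Stack C: need g' = 2⊕3 = 1. Options: 9−4→G=1, 9−5→G=1, 9−8→G=0. Hits: 2.

3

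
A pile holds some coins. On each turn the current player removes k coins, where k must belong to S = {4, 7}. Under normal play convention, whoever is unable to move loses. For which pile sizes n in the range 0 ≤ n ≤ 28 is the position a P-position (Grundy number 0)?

0, 1, 2, 3, 11, 12, 13, 14, 22, 23, 24, 25

G(0) = 0
G(1) = mex{} = 0
G(2) = mex{} = 0
G(3) = mex{} = 0
G(4) = mex{0} = 1
G(5) = mex{0} = 1
G(6) = mex{0} = 1
G(7) = mex{0,0} = 1
G(8) = mex{1,0} = 2
G(9) = mex{1,0} = 2
G(10) = mex{1,0} = 2
G(11) = mex{1,1} = 0
G(12) = mex{2,1} = 0
G(13) = mex{2,1} = 0
G(14) = mex{2,1} = 0
G(15) = mex{0,2} = 1
G(16) = mex{0,2} = 1
G(17) = mex{0,2} = 1
G(18) = mex{0,0} = 1
G(19) = mex{1,0} = 2
G(20) = mex{1,0} = 2
G(21) = mex{1,0} = 2
G(22) = mex{1,1} = 0
G(23) = mex{2,1} = 0
G(24) = mex{2,1} = 0
G(25) = mex{2,1} = 0
G(26) = mex{0,2} = 1
G(27) = mex{0,2} = 1
G(28) = mex{0,2} = 1
P-positions are exactly the n with G(n) = 0.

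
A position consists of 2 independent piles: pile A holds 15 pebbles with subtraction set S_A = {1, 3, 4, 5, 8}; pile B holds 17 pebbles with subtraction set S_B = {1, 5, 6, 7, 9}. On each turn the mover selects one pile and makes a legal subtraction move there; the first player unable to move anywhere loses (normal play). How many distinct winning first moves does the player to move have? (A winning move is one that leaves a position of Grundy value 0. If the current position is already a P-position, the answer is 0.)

4

Pile A, S = {1, 3, 4, 5, 8}:
n :  0  1  2  3  4  5  6  7  8  9 10 11 12 13 14 15
G :  0  1  0  1  2  3  2  3  4  0  1  0  1  2  3  2
G_A(15) = 2.
Pile B, S = {1, 5, 6, 7, 9}:
G(0) = 0
G(1) = mex{0} = 1
G(2) = mex{1} = 0
G(3) = mex{0} = 1
G(4) = mex{1} = 0
G(5) = mex{0,0} = 1
G(6) = mex{1,1,0} = 2
G(7) = mex{2,0,1,0} = 3
G(8) = mex{3,1,0,1} = 2
G(9) = mex{2,0,1,0,0} = 3
G(10) = mex{3,1,0,1,1} = 2
G(11) = mex{2,2,1,0,0} = 3
G(12) = mex{3,3,2,1,1} = 0
G(13) = mex{0,2,3,2,0} = 1
G(14) = mex{1,3,2,3,1} = 0
G(15) = mex{0,2,3,2,2} = 1
G(16) = mex{1,3,2,3,3} = 0
G(17) = mex{0,0,3,2,2} = 1
G_B(17) = 1.
Combined Grundy value = 2 ⊕ 1 = 3.
A winning move leaves total XOR = 0, i.e. changes one component's Grundy value g to g ⊕ X where X is the current total.
Pile A: need g' = 2⊕3 = 1. Options: 15−1→G=3, 15−3→G=1, 15−4→G=0, 15−5→G=1, 15−8→G=3. Hits: 2.
Pile B: need g' = 1⊕3 = 2. Options: 17−1→G=0, 17−5→G=0, 17−6→G=3, 17−7→G=2, 17−9→G=2. Hits: 2.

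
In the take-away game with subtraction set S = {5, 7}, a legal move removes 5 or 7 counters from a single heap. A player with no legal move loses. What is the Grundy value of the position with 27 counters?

0

G(0) = 0
G(1) = mex{} = 0
G(2) = mex{} = 0
G(3) = mex{} = 0
G(4) = mex{} = 0
G(5) = mex{0} = 1
G(6) = mex{0} = 1
G(7) = mex{0,0} = 1
G(8) = mex{0,0} = 1
G(9) = mex{0,0} = 1
G(10) = mex{1,0} = 2
G(11) = mex{1,0} = 2
G(12) = mex{1,1} = 0
G(13) = mex{1,1} = 0
G(14) = mex{1,1} = 0
G(15) = mex{2,1} = 0
G(16) = mex{2,1} = 0
G(17) = mex{0,2} = 1
G(18) = mex{0,2} = 1
G(19) = mex{0,0} = 1
G(20) = mex{0,0} = 1
G(21) = mex{0,0} = 1
G(22) = mex{1,0} = 2
G(23) = mex{1,0} = 2
G(24) = mex{1,1} = 0
G(25) = mex{1,1} = 0
G(26) = mex{1,1} = 0
G(27) = mex{2,1} = 0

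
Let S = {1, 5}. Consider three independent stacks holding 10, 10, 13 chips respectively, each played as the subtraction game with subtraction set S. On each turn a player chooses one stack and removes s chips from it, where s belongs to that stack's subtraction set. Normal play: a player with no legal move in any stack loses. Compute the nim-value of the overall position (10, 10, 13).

1

All stacks use S = {1, 5}:
n :  0  1  2  3  4  5  6  7  8  9 10 11 12 13
G :  0  1  0  1  0  1  0  1  0  1  0  1  0  1
Stack A: G(10) = 0.
Stack B: G(10) = 0.
Stack C: G(13) = 1.
Combined Grundy value = 0 ⊕ 0 ⊕ 1 = 1.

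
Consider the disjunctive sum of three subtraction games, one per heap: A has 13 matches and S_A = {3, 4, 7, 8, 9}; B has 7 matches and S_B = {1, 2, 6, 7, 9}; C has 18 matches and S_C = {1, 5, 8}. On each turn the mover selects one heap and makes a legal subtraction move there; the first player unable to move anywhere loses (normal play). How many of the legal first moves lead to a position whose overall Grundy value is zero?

1

Heap A, S = {3, 4, 7, 8, 9}:
G(0) = 0
G(1) = mex{} = 0
G(2) = mex{} = 0
G(3) = mex{0} = 1
G(4) = mex{0,0} = 1
G(5) = mex{0,0} = 1
G(6) = mex{1,0} = 2
G(7) = mex{1,1,0} = 2
G(8) = mex{1,1,0,0} = 2
G(9) = mex{2,1,0,0,0} = 3
G(10) = mex{2,2,1,0,0} = 3
G(11) = mex{2,2,1,1,0} = 3
G(12) = mex{3,2,1,1,1} = 0
G(13) = mex{3,3,2,1,1} = 0
G_A(13) = 0.
Heap B, S = {1, 2, 6, 7, 9}:
n : 0 1 2 3 4 5 6 7
G : 0 1 2 0 1 2 3 4
G_B(7) = 4.
Heap C, S = {1, 5, 8}:
n :  0  1  2  3  4  5  6  7  8  9 10 11 12 13 14 15 16 17 18
G :  0  1  0  1  0  1  0  1  2  3  2  3  2  0  1  0  1  0  1
G_C(18) = 1.
Combined Grundy value = 0 ⊕ 4 ⊕ 1 = 5.
A winning move leaves total XOR = 0, i.e. changes one component's Grundy value g to g ⊕ X where X is the current total.
Heap A: need g' = 0⊕5 = 5. Options: 13−3→G=3, 13−4→G=3, 13−7→G=2, 13−8→G=1, 13−9→G=1. Hits: 0.
Heap B: need g' = 4⊕5 = 1. Options: 7−1→G=3, 7−2→G=2, 7−6→G=1, 7−7→G=0. Hits: 1.
Heap C: need g' = 1⊕5 = 4. Options: 18−1→G=0, 18−5→G=0, 18−8→G=2. Hits: 0.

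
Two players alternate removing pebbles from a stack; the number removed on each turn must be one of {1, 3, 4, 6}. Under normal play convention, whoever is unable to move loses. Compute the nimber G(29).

1

G(0) = 0
G(1) = mex{0} = 1
G(2) = mex{1} = 0
G(3) = mex{0,0} = 1
G(4) = mex{1,1,0} = 2
G(5) = mex{2,0,1} = 3
G(6) = mex{3,1,0,0} = 2
G(7) = mex{2,2,1,1} = 0
G(8) = mex{0,3,2,0} = 1
G(9) = mex{1,2,3,1} = 0
G(10) = mex{0,0,2,2} = 1
G(11) = mex{1,1,0,3} = 2
G(12) = mex{2,0,1,2} = 3
G(13) = mex{3,1,0,0} = 2
G(14) = mex{2,2,1,1} = 0
G(15) = mex{0,3,2,0} = 1
G(16) = mex{1,2,3,1} = 0
G(17) = mex{0,0,2,2} = 1
G(18) = mex{1,1,0,3} = 2
G(19) = mex{2,0,1,2} = 3
G(20) = mex{3,1,0,0} = 2
G(21) = mex{2,2,1,1} = 0
G(22) = mex{0,3,2,0} = 1
G(23) = mex{1,2,3,1} = 0
G(24) = mex{0,0,2,2} = 1
G(25) = mex{1,1,0,3} = 2
G(26) = mex{2,0,1,2} = 3
G(27) = mex{3,1,0,0} = 2
G(28) = mex{2,2,1,1} = 0
G(29) = mex{0,3,2,0} = 1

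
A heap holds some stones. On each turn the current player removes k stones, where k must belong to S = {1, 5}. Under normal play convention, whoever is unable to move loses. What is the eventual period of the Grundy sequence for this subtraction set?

G(0) = 0
G(1) = mex{0} = 1
G(2) = mex{1} = 0
G(3) = mex{0} = 1
G(4) = mex{1} = 0
G(5) = mex{0,0} = 1
G(6) = mex{1,1} = 0
G(7) = mex{0,0} = 1
G(8) = mex{1,1} = 0
G(9) = mex{0,0} = 1
G(10) = mex{1,1} = 0
G(11) = mex{0,0} = 1
G(12) = mex{1,1} = 0
G(13) = mex{0,0} = 1
G(14) = mex{1,1} = 0
G(n+2) = G(n) holds for n = 0,…,4 (a full window of length max(S) = 5), so the sequence is purely periodic with period 2.

2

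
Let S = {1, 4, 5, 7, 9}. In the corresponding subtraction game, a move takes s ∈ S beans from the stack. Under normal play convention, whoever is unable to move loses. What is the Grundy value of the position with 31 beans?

n :  0  1  2  3  4  5  6  7  8  9 10 11 12 13 14 15 16 17 18 19 20 21 22 23 24 25 26 27 28 29 30 31
G :  0  1  0  1  2  3  2  3  0  1  0  1  2  3  2  3  0  1  0  1  2  3  2  3  0  1  0  1  2  3  2  3

3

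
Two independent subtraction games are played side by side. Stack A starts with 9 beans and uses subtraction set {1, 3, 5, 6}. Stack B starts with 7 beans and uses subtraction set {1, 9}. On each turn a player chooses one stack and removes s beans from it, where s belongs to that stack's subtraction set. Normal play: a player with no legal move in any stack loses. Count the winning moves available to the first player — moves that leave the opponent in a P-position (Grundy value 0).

Stack A, S = {1, 3, 5, 6}:
G(0) = 0
G(1) = mex{0} = 1
G(2) = mex{1} = 0
G(3) = mex{0,0} = 1
G(4) = mex{1,1} = 0
G(5) = mex{0,0,0} = 1
G(6) = mex{1,1,1,0} = 2
G(7) = mex{2,0,0,1} = 3
G(8) = mex{3,1,1,0} = 2
G(9) = mex{2,2,0,1} = 3
G_A(9) = 3.
Stack B, S = {1, 9}:
n : 0 1 2 3 4 5 6 7
G : 0 1 0 1 0 1 0 1
G_B(7) = 1.
Combined Grundy value = 3 ⊕ 1 = 2.
A winning move leaves total XOR = 0, i.e. changes one component's Grundy value g to g ⊕ X where X is the current total.
Stack A: need g' = 3⊕2 = 1. Options: 9−1→G=2, 9−3→G=2, 9−5→G=0, 9−6→G=1. Hits: 1.
Stack B: need g' = 1⊕2 = 3. Options: 7−1→G=0. Hits: 0.

1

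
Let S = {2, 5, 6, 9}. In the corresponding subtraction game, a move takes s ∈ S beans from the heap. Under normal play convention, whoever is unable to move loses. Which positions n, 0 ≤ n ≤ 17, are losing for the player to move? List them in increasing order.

n :  0  1  2  3  4  5  6  7  8  9 10 11 12 13 14 15 16 17
G :  0  0  1  1  0  2  1  3  0  2  1  0  0  1  1  0  2  1
P-positions are exactly the n with G(n) = 0.

0, 1, 4, 8, 11, 12, 15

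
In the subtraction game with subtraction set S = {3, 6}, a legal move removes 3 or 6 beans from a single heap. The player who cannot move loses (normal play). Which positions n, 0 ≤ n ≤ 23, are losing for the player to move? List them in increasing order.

0, 1, 2, 9, 10, 11, 18, 19, 20

G(0) = 0
G(1) = mex{} = 0
G(2) = mex{} = 0
G(3) = mex{0} = 1
G(4) = mex{0} = 1
G(5) = mex{0} = 1
G(6) = mex{1,0} = 2
G(7) = mex{1,0} = 2
G(8) = mex{1,0} = 2
G(9) = mex{2,1} = 0
G(10) = mex{2,1} = 0
G(11) = mex{2,1} = 0
G(12) = mex{0,2} = 1
G(13) = mex{0,2} = 1
G(14) = mex{0,2} = 1
G(15) = mex{1,0} = 2
G(16) = mex{1,0} = 2
G(17) = mex{1,0} = 2
G(18) = mex{2,1} = 0
G(19) = mex{2,1} = 0
G(20) = mex{2,1} = 0
G(21) = mex{0,2} = 1
G(22) = mex{0,2} = 1
G(23) = mex{0,2} = 1
P-positions are exactly the n with G(n) = 0.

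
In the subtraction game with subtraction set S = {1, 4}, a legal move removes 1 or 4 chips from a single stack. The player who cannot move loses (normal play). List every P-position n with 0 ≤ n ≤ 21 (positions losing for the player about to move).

G(0) = 0
G(1) = mex{0} = 1
G(2) = mex{1} = 0
G(3) = mex{0} = 1
G(4) = mex{1,0} = 2
G(5) = mex{2,1} = 0
G(6) = mex{0,0} = 1
G(7) = mex{1,1} = 0
G(8) = mex{0,2} = 1
G(9) = mex{1,0} = 2
G(10) = mex{2,1} = 0
G(11) = mex{0,0} = 1
G(12) = mex{1,1} = 0
G(13) = mex{0,2} = 1
G(14) = mex{1,0} = 2
G(15) = mex{2,1} = 0
G(16) = mex{0,0} = 1
G(17) = mex{1,1} = 0
G(18) = mex{0,2} = 1
G(19) = mex{1,0} = 2
G(20) = mex{2,1} = 0
G(21) = mex{0,0} = 1
P-positions are exactly the n with G(n) = 0.

0, 2, 5, 7, 10, 12, 15, 17, 20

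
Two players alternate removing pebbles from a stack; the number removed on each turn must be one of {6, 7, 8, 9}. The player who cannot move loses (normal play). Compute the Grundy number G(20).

0

G(0) = 0
G(1) = mex{} = 0
G(2) = mex{} = 0
G(3) = mex{} = 0
G(4) = mex{} = 0
G(5) = mex{} = 0
G(6) = mex{0} = 1
G(7) = mex{0,0} = 1
G(8) = mex{0,0,0} = 1
G(9) = mex{0,0,0,0} = 1
G(10) = mex{0,0,0,0} = 1
G(11) = mex{0,0,0,0} = 1
G(12) = mex{1,0,0,0} = 2
G(13) = mex{1,1,0,0} = 2
G(14) = mex{1,1,1,0} = 2
G(15) = mex{1,1,1,1} = 0
G(16) = mex{1,1,1,1} = 0
G(17) = mex{1,1,1,1} = 0
G(18) = mex{2,1,1,1} = 0
G(19) = mex{2,2,1,1} = 0
G(20) = mex{2,2,2,1} = 0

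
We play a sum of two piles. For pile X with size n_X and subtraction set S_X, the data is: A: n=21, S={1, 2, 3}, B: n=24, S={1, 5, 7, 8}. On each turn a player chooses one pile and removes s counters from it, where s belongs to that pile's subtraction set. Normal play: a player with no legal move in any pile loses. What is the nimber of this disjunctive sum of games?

2

Pile A, S = {1, 2, 3}:
G(0) = 0
G(1) = mex{0} = 1
G(2) = mex{1,0} = 2
G(3) = mex{2,1,0} = 3
G(4) = mex{3,2,1} = 0
G(5) = mex{0,3,2} = 1
G(6) = mex{1,0,3} = 2
G(7) = mex{2,1,0} = 3
G(8) = mex{3,2,1} = 0
G(9) = mex{0,3,2} = 1
G(10) = mex{1,0,3} = 2
G(11) = mex{2,1,0} = 3
G(12) = mex{3,2,1} = 0
G(13) = mex{0,3,2} = 1
G(14) = mex{1,0,3} = 2
G(15) = mex{2,1,0} = 3
G(16) = mex{3,2,1} = 0
G(17) = mex{0,3,2} = 1
G(18) = mex{1,0,3} = 2
G(19) = mex{2,1,0} = 3
G(20) = mex{3,2,1} = 0
G(21) = mex{0,3,2} = 1
G_A(21) = 1.
Pile B, S = {1, 5, 7, 8}:
G(0) = 0
G(1) = mex{0} = 1
G(2) = mex{1} = 0
G(3) = mex{0} = 1
G(4) = mex{1} = 0
G(5) = mex{0,0} = 1
G(6) = mex{1,1} = 0
G(7) = mex{0,0,0} = 1
G(8) = mex{1,1,1,0} = 2
G(9) = mex{2,0,0,1} = 3
G(10) = mex{3,1,1,0} = 2
G(11) = mex{2,0,0,1} = 3
G(12) = mex{3,1,1,0} = 2
G(13) = mex{2,2,0,1} = 3
G(14) = mex{3,3,1,0} = 2
G(15) = mex{2,2,2,1} = 0
G(16) = mex{0,3,3,2} = 1
G(17) = mex{1,2,2,3} = 0
G(18) = mex{0,3,3,2} = 1
G(19) = mex{1,2,2,3} = 0
G(20) = mex{0,0,3,2} = 1
G(21) = mex{1,1,2,3} = 0
G(22) = mex{0,0,0,2} = 1
G(23) = mex{1,1,1,0} = 2
G(24) = mex{2,0,0,1} = 3
G_B(24) = 3.
Combined Grundy value = 1 ⊕ 3 = 2.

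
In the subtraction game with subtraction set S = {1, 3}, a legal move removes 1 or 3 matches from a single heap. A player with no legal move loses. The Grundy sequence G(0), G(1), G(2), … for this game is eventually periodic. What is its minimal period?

n :  0  1  2  3  4  5  6  7  8  9 10 11 12 13 14
G :  0  1  0  1  0  1  0  1  0  1  0  1  0  1  0
G(n+2) = G(n) holds for n = 0,…,2 (a full window of length max(S) = 3), so the sequence is purely periodic with period 2.

2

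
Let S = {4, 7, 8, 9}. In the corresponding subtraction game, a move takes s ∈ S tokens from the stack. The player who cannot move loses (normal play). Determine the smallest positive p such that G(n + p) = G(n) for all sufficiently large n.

G(0) = 0
G(1) = mex{} = 0
G(2) = mex{} = 0
G(3) = mex{} = 0
G(4) = mex{0} = 1
G(5) = mex{0} = 1
G(6) = mex{0} = 1
G(7) = mex{0,0} = 1
G(8) = mex{1,0,0} = 2
G(9) = mex{1,0,0,0} = 2
G(10) = mex{1,0,0,0} = 2
G(11) = mex{1,1,0,0} = 2
G(12) = mex{2,1,1,0} = 3
G(13) = mex{2,1,1,1} = 0
G(14) = mex{2,1,1,1} = 0
G(15) = mex{2,2,1,1} = 0
G(16) = mex{3,2,2,1} = 0
G(17) = mex{0,2,2,2} = 1
G(18) = mex{0,2,2,2} = 1
G(19) = mex{0,3,2,2} = 1
G(20) = mex{0,0,3,2} = 1
G(21) = mex{1,0,0,3} = 2
G(22) = mex{1,0,0,0} = 2
G(23) = mex{1,0,0,0} = 2
G(24) = mex{1,1,0,0} = 2
G(25) = mex{2,1,1,0} = 3
G(26) = mex{2,1,1,1} = 0
G(27) = mex{2,1,1,1} = 0
G(n+13) = G(n) holds for n = 0,…,8 (a full window of length max(S) = 9), so the sequence is purely periodic with period 13.

13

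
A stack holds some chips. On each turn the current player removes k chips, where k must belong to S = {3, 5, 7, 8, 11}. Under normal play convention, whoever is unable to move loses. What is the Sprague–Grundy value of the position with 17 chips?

1

G(0) = 0
G(1) = mex{} = 0
G(2) = mex{} = 0
G(3) = mex{0} = 1
G(4) = mex{0} = 1
G(5) = mex{0,0} = 1
G(6) = mex{1,0} = 2
G(7) = mex{1,0,0} = 2
G(8) = mex{1,1,0,0} = 2
G(9) = mex{2,1,0,0} = 3
G(10) = mex{2,1,1,0} = 3
G(11) = mex{2,2,1,1,0} = 3
G(12) = mex{3,2,1,1,0} = 4
G(13) = mex{3,2,2,1,0} = 4
G(14) = mex{3,3,2,2,1} = 0
G(15) = mex{4,3,2,2,1} = 0
G(16) = mex{4,3,3,2,1} = 0
G(17) = mex{0,4,3,3,2} = 1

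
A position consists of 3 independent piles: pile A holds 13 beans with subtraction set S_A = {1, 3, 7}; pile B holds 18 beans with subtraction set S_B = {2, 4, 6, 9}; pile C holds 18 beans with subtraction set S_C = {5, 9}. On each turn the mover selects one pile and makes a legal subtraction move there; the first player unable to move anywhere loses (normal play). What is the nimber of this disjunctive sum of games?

Pile A, S = {1, 3, 7}:
n :  0  1  2  3  4  5  6  7  8  9 10 11 12 13
G :  0  1  0  1  0  1  0  1  0  1  0  1  0  1
G_A(13) = 1.
Pile B, S = {2, 4, 6, 9}:
G(0) = 0
G(1) = mex{} = 0
G(2) = mex{0} = 1
G(3) = mex{0} = 1
G(4) = mex{1,0} = 2
G(5) = mex{1,0} = 2
G(6) = mex{2,1,0} = 3
G(7) = mex{2,1,0} = 3
G(8) = mex{3,2,1} = 0
G(9) = mex{3,2,1,0} = 4
G(10) = mex{0,3,2,0} = 1
G(11) = mex{4,3,2,1} = 0
G(12) = mex{1,0,3,1} = 2
G(13) = mex{0,4,3,2} = 1
G(14) = mex{2,1,0,2} = 3
G(15) = mex{1,0,4,3} = 2
G(16) = mex{3,2,1,3} = 0
G(17) = mex{2,1,0,0} = 3
G(18) = mex{0,3,2,4} = 1
G_B(18) = 1.
Pile C, S = {5, 9}:
G(0) = 0
G(1) = mex{} = 0
G(2) = mex{} = 0
G(3) = mex{} = 0
G(4) = mex{} = 0
G(5) = mex{0} = 1
G(6) = mex{0} = 1
G(7) = mex{0} = 1
G(8) = mex{0} = 1
G(9) = mex{0,0} = 1
G(10) = mex{1,0} = 2
G(11) = mex{1,0} = 2
G(12) = mex{1,0} = 2
G(13) = mex{1,0} = 2
G(14) = mex{1,1} = 0
G(15) = mex{2,1} = 0
G(16) = mex{2,1} = 0
G(17) = mex{2,1} = 0
G(18) = mex{2,1} = 0
G_C(18) = 0.
Combined Grundy value = 1 ⊕ 1 ⊕ 0 = 0.

0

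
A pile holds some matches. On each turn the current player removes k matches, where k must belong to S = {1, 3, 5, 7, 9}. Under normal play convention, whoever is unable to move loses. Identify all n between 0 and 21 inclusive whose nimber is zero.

n :  0  1  2  3  4  5  6  7  8  9 10 11 12 13 14 15 16 17 18 19 20 21
G :  0  1  0  1  0  1  0  1  0  1  0  1  0  1  0  1  0  1  0  1  0  1
P-positions are exactly the n with G(n) = 0.

0, 2, 4, 6, 8, 10, 12, 14, 16, 18, 20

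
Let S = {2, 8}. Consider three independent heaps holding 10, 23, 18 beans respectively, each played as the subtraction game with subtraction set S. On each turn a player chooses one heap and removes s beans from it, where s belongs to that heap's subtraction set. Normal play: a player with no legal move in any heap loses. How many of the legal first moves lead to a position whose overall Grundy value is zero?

1

All heaps use S = {2, 8}:
G(0) = 0
G(1) = mex{} = 0
G(2) = mex{0} = 1
G(3) = mex{0} = 1
G(4) = mex{1} = 0
G(5) = mex{1} = 0
G(6) = mex{0} = 1
G(7) = mex{0} = 1
G(8) = mex{1,0} = 2
G(9) = mex{1,0} = 2
G(10) = mex{2,1} = 0
G(11) = mex{2,1} = 0
G(12) = mex{0,0} = 1
G(13) = mex{0,0} = 1
G(14) = mex{1,1} = 0
G(15) = mex{1,1} = 0
G(16) = mex{0,2} = 1
G(17) = mex{0,2} = 1
G(18) = mex{1,0} = 2
G(19) = mex{1,0} = 2
G(20) = mex{2,1} = 0
G(21) = mex{2,1} = 0
G(22) = mex{0,0} = 1
G(23) = mex{0,0} = 1
Heap A: G(10) = 0.
Heap B: G(23) = 1.
Heap C: G(18) = 2.
Combined Grundy value = 0 ⊕ 1 ⊕ 2 = 3.
A winning move leaves total XOR = 0, i.e. changes one component's Grundy value g to g ⊕ X where X is the current total.
Heap A: need g' = 0⊕3 = 3. Options: 10−2→G=2, 10−8→G=1. Hits: 0.
Heap B: need g' = 1⊕3 = 2. Options: 23−2→G=0, 23−8→G=0. Hits: 0.
Heap C: need g' = 2⊕3 = 1. Options: 18−2→G=1, 18−8→G=0. Hits: 1.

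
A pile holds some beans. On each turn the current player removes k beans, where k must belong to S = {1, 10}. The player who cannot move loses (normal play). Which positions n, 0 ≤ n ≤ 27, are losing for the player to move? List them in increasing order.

0, 2, 4, 6, 8, 11, 13, 15, 17, 19, 22, 24, 26

G(0) = 0
G(1) = mex{0} = 1
G(2) = mex{1} = 0
G(3) = mex{0} = 1
G(4) = mex{1} = 0
G(5) = mex{0} = 1
G(6) = mex{1} = 0
G(7) = mex{0} = 1
G(8) = mex{1} = 0
G(9) = mex{0} = 1
G(10) = mex{1,0} = 2
G(11) = mex{2,1} = 0
G(12) = mex{0,0} = 1
G(13) = mex{1,1} = 0
G(14) = mex{0,0} = 1
G(15) = mex{1,1} = 0
G(16) = mex{0,0} = 1
G(17) = mex{1,1} = 0
G(18) = mex{0,0} = 1
G(19) = mex{1,1} = 0
G(20) = mex{0,2} = 1
G(21) = mex{1,0} = 2
G(22) = mex{2,1} = 0
G(23) = mex{0,0} = 1
G(24) = mex{1,1} = 0
G(25) = mex{0,0} = 1
G(26) = mex{1,1} = 0
G(27) = mex{0,0} = 1
P-positions are exactly the n with G(n) = 0.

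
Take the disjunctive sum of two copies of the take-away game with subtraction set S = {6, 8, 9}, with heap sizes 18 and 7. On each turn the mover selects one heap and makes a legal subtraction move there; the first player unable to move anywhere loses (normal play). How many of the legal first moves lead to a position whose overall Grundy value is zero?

3

All heaps use S = {6, 8, 9}:
n :  0  1  2  3  4  5  6  7  8  9 10 11 12 13 14 15 16 17 18
G :  0  0  0  0  0  0  1  1  1  1  1  1  2  2  2  0  0  0  0
Heap A: G(18) = 0.
Heap B: G(7) = 1.
Combined Grundy value = 0 ⊕ 1 = 1.
A winning move leaves total XOR = 0, i.e. changes one component's Grundy value g to g ⊕ X where X is the current total.
Heap A: need g' = 0⊕1 = 1. Options: 18−6→G=2, 18−8→G=1, 18−9→G=1. Hits: 2.
Heap B: need g' = 1⊕1 = 0. Options: 7−6→G=0. Hits: 1.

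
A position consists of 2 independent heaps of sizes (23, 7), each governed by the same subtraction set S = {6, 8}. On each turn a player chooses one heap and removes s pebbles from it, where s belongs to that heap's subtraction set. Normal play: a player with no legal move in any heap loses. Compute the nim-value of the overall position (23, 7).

All heaps use S = {6, 8}:
n :  0  1  2  3  4  5  6  7  8  9 10 11 12 13 14 15 16 17 18 19 20 21 22 23
G :  0  0  0  0  0  0  1  1  1  1  1  1  2  2  0  0  0  0  0  0  1  1  1  1
Heap A: G(23) = 1.
Heap B: G(7) = 1.
Combined Grundy value = 1 ⊕ 1 = 0.

0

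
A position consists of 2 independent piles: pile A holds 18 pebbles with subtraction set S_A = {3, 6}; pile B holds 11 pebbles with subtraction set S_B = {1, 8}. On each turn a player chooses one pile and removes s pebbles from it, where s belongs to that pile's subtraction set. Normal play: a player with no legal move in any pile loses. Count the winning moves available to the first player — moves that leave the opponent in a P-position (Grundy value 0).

0

Pile A, S = {3, 6}:
G(0) = 0
G(1) = mex{} = 0
G(2) = mex{} = 0
G(3) = mex{0} = 1
G(4) = mex{0} = 1
G(5) = mex{0} = 1
G(6) = mex{1,0} = 2
G(7) = mex{1,0} = 2
G(8) = mex{1,0} = 2
G(9) = mex{2,1} = 0
G(10) = mex{2,1} = 0
G(11) = mex{2,1} = 0
G(12) = mex{0,2} = 1
G(13) = mex{0,2} = 1
G(14) = mex{0,2} = 1
G(15) = mex{1,0} = 2
G(16) = mex{1,0} = 2
G(17) = mex{1,0} = 2
G(18) = mex{2,1} = 0
G_A(18) = 0.
Pile B, S = {1, 8}:
G(0) = 0
G(1) = mex{0} = 1
G(2) = mex{1} = 0
G(3) = mex{0} = 1
G(4) = mex{1} = 0
G(5) = mex{0} = 1
G(6) = mex{1} = 0
G(7) = mex{0} = 1
G(8) = mex{1,0} = 2
G(9) = mex{2,1} = 0
G(10) = mex{0,0} = 1
G(11) = mex{1,1} = 0
G_B(11) = 0.
Combined Grundy value = 0 ⊕ 0 = 0.
A winning move leaves total XOR = 0, i.e. changes one component's Grundy value g to g ⊕ X where X is the current total.
Pile A: target g' = 0⊕0 = 0, but every legal move changes the Grundy value (mex property), so 0 moves.
Pile B: target g' = 0⊕0 = 0, but every legal move changes the Grundy value (mex property), so 0 moves.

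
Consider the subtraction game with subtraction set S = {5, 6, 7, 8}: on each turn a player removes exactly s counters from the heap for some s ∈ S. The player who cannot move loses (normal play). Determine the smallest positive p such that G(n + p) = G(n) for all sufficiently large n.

n :  0  1  2  3  4  5  6  7  8  9 10 11 12 13 14 15 16 17 18 19 20 21 22 23 24 25 26 27
G :  0  0  0  0  0  1  1  1  1  1  2  2  2  0  0  0  0  0  1  1  1  1  1  2  2  2  0  0
G(n+13) = G(n) holds for n = 0,…,7 (a full window of length max(S) = 8), so the sequence is purely periodic with period 13.

13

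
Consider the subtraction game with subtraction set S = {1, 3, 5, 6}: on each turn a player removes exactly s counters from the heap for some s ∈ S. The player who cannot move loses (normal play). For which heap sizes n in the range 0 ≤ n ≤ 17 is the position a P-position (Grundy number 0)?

n :  0  1  2  3  4  5  6  7  8  9 10 11 12 13 14 15 16 17
G :  0  1  0  1  0  1  2  3  2  3  2  0  1  0  1  0  1  2
P-positions are exactly the n with G(n) = 0.

0, 2, 4, 11, 13, 15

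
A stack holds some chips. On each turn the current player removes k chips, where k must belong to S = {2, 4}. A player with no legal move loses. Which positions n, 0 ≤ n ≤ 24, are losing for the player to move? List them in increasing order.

n :  0  1  2  3  4  5  6  7  8  9 10 11 12 13 14 15 16 17 18 19 20 21 22 23 24
G :  0  0  1  1  2  2  0  0  1  1  2  2  0  0  1  1  2  2  0  0  1  1  2  2  0
P-positions are exactly the n with G(n) = 0.

0, 1, 6, 7, 12, 13, 18, 19, 24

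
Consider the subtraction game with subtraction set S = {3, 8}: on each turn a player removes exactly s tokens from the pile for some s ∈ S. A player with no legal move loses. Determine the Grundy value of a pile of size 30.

G(0) = 0
G(1) = mex{} = 0
G(2) = mex{} = 0
G(3) = mex{0} = 1
G(4) = mex{0} = 1
G(5) = mex{0} = 1
G(6) = mex{1} = 0
G(7) = mex{1} = 0
G(8) = mex{1,0} = 2
G(9) = mex{0,0} = 1
G(10) = mex{0,0} = 1
G(11) = mex{2,1} = 0
G(12) = mex{1,1} = 0
G(13) = mex{1,1} = 0
G(14) = mex{0,0} = 1
G(15) = mex{0,0} = 1
G(16) = mex{0,2} = 1
G(17) = mex{1,1} = 0
G(18) = mex{1,1} = 0
G(19) = mex{1,0} = 2
G(20) = mex{0,0} = 1
G(21) = mex{0,0} = 1
G(22) = mex{2,1} = 0
G(23) = mex{1,1} = 0
G(24) = mex{1,1} = 0
G(25) = mex{0,0} = 1
G(26) = mex{0,0} = 1
G(27) = mex{0,2} = 1
G(28) = mex{1,1} = 0
G(29) = mex{1,1} = 0
G(30) = mex{1,0} = 2

2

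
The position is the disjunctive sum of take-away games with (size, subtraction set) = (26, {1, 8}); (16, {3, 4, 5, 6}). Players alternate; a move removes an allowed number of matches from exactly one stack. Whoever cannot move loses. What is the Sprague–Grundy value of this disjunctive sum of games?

Stack A, S = {1, 8}:
n :  0  1  2  3  4  5  6  7  8  9 10 11 12 13 14 15 16 17 18 19 20 21 22 23 24 25 26
G :  0  1  0  1  0  1  0  1  2  0  1  0  1  0  1  0  1  2  0  1  0  1  0  1  0  1  2
G_A(26) = 2.
Stack B, S = {3, 4, 5, 6}:
n :  0  1  2  3  4  5  6  7  8  9 10 11 12 13 14 15 16
G :  0  0  0  1  1  1  2  2  2  0  0  0  1  1  1  2  2
G_B(16) = 2.
Combined Grundy value = 2 ⊕ 2 = 0.

0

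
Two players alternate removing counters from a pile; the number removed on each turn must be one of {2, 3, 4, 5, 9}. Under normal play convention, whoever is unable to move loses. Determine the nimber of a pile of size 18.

n :  0  1  2  3  4  5  6  7  8  9 10 11 12 13 14 15 16 17 18
G :  0  0  1  1  2  2  3  0  0  1  1  2  2  3  0  0  1  1  2

2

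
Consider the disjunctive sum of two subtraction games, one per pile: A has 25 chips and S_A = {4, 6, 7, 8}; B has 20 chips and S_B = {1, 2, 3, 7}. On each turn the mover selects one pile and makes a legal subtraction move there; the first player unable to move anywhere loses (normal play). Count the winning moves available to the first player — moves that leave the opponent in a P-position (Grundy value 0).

0

Pile A, S = {4, 6, 7, 8}:
n :  0  1  2  3  4  5  6  7  8  9 10 11 12 13 14 15 16 17 18 19 20 21 22 23 24 25
G :  0  0  0  0  1  1  1  1  2  2  2  2  0  0  0  0  1  1  1  1  2  2  2  2  0  0
G_A(25) = 0.
Pile B, S = {1, 2, 3, 7}:
G(0) = 0
G(1) = mex{0} = 1
G(2) = mex{1,0} = 2
G(3) = mex{2,1,0} = 3
G(4) = mex{3,2,1} = 0
G(5) = mex{0,3,2} = 1
G(6) = mex{1,0,3} = 2
G(7) = mex{2,1,0,0} = 3
G(8) = mex{3,2,1,1} = 0
G(9) = mex{0,3,2,2} = 1
G(10) = mex{1,0,3,3} = 2
G(11) = mex{2,1,0,0} = 3
G(12) = mex{3,2,1,1} = 0
G(13) = mex{0,3,2,2} = 1
G(14) = mex{1,0,3,3} = 2
G(15) = mex{2,1,0,0} = 3
G(16) = mex{3,2,1,1} = 0
G(17) = mex{0,3,2,2} = 1
G(18) = mex{1,0,3,3} = 2
G(19) = mex{2,1,0,0} = 3
G(20) = mex{3,2,1,1} = 0
G_B(20) = 0.
Combined Grundy value = 0 ⊕ 0 = 0.
A winning move leaves total XOR = 0, i.e. changes one component's Grundy value g to g ⊕ X where X is the current total.
Pile A: target g' = 0⊕0 = 0, but every legal move changes the Grundy value (mex property), so 0 moves.
Pile B: target g' = 0⊕0 = 0, but every legal move changes the Grundy value (mex property), so 0 moves.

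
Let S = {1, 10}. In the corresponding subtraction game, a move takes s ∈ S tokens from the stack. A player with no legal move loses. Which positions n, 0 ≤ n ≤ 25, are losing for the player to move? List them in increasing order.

n :  0  1  2  3  4  5  6  7  8  9 10 11 12 13 14 15 16 17 18 19 20 21 22 23 24 25
G :  0  1  0  1  0  1  0  1  0  1  2  0  1  0  1  0  1  0  1  0  1  2  0  1  0  1
P-positions are exactly the n with G(n) = 0.

0, 2, 4, 6, 8, 11, 13, 15, 17, 19, 22, 24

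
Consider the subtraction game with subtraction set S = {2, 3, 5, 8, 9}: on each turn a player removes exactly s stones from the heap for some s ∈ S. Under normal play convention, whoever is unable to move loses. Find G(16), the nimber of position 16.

G(0) = 0
G(1) = mex{} = 0
G(2) = mex{0} = 1
G(3) = mex{0,0} = 1
G(4) = mex{1,0} = 2
G(5) = mex{1,1,0} = 2
G(6) = mex{2,1,0} = 3
G(7) = mex{2,2,1} = 0
G(8) = mex{3,2,1,0} = 4
G(9) = mex{0,3,2,0,0} = 1
G(10) = mex{4,0,2,1,0} = 3
G(11) = mex{1,4,3,1,1} = 0
G(12) = mex{3,1,0,2,1} = 4
G(13) = mex{0,3,4,2,2} = 1
G(14) = mex{4,0,1,3,2} = 5
G(15) = mex{1,4,3,0,3} = 2
G(16) = mex{5,1,0,4,0} = 2

2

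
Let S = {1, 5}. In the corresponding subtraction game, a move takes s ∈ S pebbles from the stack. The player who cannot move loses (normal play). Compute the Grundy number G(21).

1

n :  0  1  2  3  4  5  6  7  8  9 10 11 12 13 14 15 16 17 18 19 20 21
G :  0  1  0  1  0  1  0  1  0  1  0  1  0  1  0  1  0  1  0  1  0  1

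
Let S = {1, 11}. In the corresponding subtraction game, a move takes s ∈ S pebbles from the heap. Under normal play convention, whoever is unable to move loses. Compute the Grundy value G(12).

0

n :  0  1  2  3  4  5  6  7  8  9 10 11 12
G :  0  1  0  1  0  1  0  1  0  1  0  1  0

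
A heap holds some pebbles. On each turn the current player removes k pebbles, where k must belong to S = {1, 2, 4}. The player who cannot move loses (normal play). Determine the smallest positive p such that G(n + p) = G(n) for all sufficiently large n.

3

G(0) = 0
G(1) = mex{0} = 1
G(2) = mex{1,0} = 2
G(3) = mex{2,1} = 0
G(4) = mex{0,2,0} = 1
G(5) = mex{1,0,1} = 2
G(6) = mex{2,1,2} = 0
G(7) = mex{0,2,0} = 1
G(8) = mex{1,0,1} = 2
G(9) = mex{2,1,2} = 0
G(10) = mex{0,2,0} = 1
G(11) = mex{1,0,1} = 2
G(12) = mex{2,1,2} = 0
G(13) = mex{0,2,0} = 1
G(14) = mex{1,0,1} = 2
G(n+3) = G(n) holds for n = 0,…,3 (a full window of length max(S) = 4), so the sequence is purely periodic with period 3.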